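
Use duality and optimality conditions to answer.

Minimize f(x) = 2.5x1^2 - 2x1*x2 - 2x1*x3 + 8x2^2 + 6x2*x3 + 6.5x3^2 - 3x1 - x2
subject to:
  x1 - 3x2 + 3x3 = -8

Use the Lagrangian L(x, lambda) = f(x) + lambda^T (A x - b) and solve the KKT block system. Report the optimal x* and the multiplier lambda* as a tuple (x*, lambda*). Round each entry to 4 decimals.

Form the Lagrangian:
  L(x, lambda) = (1/2) x^T Q x + c^T x + lambda^T (A x - b)
Stationarity (grad_x L = 0): Q x + c + A^T lambda = 0.
Primal feasibility: A x = b.

This gives the KKT block system:
  [ Q   A^T ] [ x     ]   [-c ]
  [ A    0  ] [ lambda ] = [ b ]

Solving the linear system:
  x*      = (-0.1676, 1.2179, -1.3929)
  lambda* = (3.4882)
  f(x*)   = 13.5953

x* = (-0.1676, 1.2179, -1.3929), lambda* = (3.4882)


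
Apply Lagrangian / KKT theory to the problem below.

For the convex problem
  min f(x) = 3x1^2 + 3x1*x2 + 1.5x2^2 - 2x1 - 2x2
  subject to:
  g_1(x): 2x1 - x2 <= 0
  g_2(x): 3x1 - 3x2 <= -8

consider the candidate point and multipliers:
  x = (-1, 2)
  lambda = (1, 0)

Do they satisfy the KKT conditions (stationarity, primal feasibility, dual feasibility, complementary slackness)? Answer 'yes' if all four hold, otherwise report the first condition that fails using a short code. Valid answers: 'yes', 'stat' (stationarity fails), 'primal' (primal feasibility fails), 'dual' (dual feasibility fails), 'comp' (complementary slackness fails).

Gradient of f: grad f(x) = Q x + c = (-2, 1)
Constraint values g_i(x) = a_i^T x - b_i:
  g_1((-1, 2)) = -4
  g_2((-1, 2)) = -1
Stationarity residual: grad f(x) + sum_i lambda_i a_i = (0, 0)
  -> stationarity OK
Primal feasibility (all g_i <= 0): OK
Dual feasibility (all lambda_i >= 0): OK
Complementary slackness (lambda_i * g_i(x) = 0 for all i): FAILS

Verdict: the first failing condition is complementary_slackness -> comp.

comp


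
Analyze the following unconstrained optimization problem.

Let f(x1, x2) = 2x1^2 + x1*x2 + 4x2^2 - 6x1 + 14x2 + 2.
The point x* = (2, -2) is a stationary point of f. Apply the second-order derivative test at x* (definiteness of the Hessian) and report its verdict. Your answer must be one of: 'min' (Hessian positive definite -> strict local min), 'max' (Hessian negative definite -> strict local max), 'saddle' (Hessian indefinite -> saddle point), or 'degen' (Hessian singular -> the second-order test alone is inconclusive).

Compute the Hessian H = grad^2 f:
  H = [[4, 1], [1, 8]]
Verify stationarity: grad f(x*) = H x* + g = (0, 0).
Eigenvalues of H: 3.7639, 8.2361.
Both eigenvalues > 0, so H is positive definite -> x* is a strict local min.

min


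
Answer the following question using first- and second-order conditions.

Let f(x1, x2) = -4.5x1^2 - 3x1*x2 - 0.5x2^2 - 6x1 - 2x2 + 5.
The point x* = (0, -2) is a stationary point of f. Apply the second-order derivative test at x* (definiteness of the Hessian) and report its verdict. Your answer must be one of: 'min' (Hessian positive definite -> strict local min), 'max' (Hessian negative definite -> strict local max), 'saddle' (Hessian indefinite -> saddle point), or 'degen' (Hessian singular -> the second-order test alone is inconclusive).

Compute the Hessian H = grad^2 f:
  H = [[-9, -3], [-3, -1]]
Verify stationarity: grad f(x*) = H x* + g = (0, 0).
Eigenvalues of H: -10, 0.
H has a zero eigenvalue (singular; negative semidefinite but not definite), so H is neither positive definite, negative definite, nor indefinite. The second-order test alone is inconclusive -> degen.
(Indeed, f is constant along the null direction of H through x*, so x* is not a strict local extremum.)

degen


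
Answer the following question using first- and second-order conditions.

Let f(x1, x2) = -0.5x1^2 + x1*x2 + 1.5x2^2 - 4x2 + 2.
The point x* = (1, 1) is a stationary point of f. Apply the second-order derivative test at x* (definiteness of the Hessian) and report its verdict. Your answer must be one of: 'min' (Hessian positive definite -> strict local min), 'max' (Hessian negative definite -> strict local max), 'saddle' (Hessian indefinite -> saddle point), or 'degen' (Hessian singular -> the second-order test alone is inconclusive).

Compute the Hessian H = grad^2 f:
  H = [[-1, 1], [1, 3]]
Verify stationarity: grad f(x*) = H x* + g = (0, 0).
Eigenvalues of H: -1.2361, 3.2361.
Eigenvalues have mixed signs, so H is indefinite -> x* is a saddle point.

saddle


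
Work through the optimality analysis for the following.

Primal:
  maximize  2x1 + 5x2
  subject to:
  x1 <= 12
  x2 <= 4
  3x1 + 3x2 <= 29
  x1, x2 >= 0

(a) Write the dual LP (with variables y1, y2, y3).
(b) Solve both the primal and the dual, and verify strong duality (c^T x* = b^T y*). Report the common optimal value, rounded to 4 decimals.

The standard primal-dual pair for 'max c^T x s.t. A x <= b, x >= 0' is:
  Dual:  min b^T y  s.t.  A^T y >= c,  y >= 0.

So the dual LP is:
  minimize  12y1 + 4y2 + 29y3
  subject to:
    y1 + 3y3 >= 2
    y2 + 3y3 >= 5
    y1, y2, y3 >= 0

Solving the primal: x* = (5.6667, 4).
  primal value c^T x* = 31.3333.
Solving the dual: y* = (0, 3, 0.6667).
  dual value b^T y* = 31.3333.
Strong duality: c^T x* = b^T y*. Confirmed.

31.3333


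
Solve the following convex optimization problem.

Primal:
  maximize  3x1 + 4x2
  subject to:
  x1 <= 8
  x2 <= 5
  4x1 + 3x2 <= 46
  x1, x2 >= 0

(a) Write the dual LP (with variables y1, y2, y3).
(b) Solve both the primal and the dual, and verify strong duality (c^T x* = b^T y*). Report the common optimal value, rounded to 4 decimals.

The standard primal-dual pair for 'max c^T x s.t. A x <= b, x >= 0' is:
  Dual:  min b^T y  s.t.  A^T y >= c,  y >= 0.

So the dual LP is:
  minimize  8y1 + 5y2 + 46y3
  subject to:
    y1 + 4y3 >= 3
    y2 + 3y3 >= 4
    y1, y2, y3 >= 0

Solving the primal: x* = (7.75, 5).
  primal value c^T x* = 43.25.
Solving the dual: y* = (0, 1.75, 0.75).
  dual value b^T y* = 43.25.
Strong duality: c^T x* = b^T y*. Confirmed.

43.25


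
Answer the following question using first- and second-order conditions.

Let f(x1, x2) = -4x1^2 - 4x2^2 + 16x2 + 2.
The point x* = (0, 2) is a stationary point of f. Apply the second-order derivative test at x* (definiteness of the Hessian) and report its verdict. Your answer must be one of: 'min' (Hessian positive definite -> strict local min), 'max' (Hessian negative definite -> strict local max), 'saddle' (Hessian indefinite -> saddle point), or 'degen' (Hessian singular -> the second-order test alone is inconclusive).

Compute the Hessian H = grad^2 f:
  H = [[-8, 0], [0, -8]]
Verify stationarity: grad f(x*) = H x* + g = (0, 0).
Eigenvalues of H: -8, -8.
Both eigenvalues < 0, so H is negative definite -> x* is a strict local max.

max


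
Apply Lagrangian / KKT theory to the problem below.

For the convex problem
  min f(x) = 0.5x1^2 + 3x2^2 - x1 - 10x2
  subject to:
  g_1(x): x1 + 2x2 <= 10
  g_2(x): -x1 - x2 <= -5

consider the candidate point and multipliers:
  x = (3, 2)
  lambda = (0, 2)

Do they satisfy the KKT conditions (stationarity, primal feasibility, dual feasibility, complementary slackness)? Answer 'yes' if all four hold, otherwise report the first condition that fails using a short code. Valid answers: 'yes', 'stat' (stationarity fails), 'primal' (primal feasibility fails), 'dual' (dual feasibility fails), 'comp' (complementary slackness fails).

Gradient of f: grad f(x) = Q x + c = (2, 2)
Constraint values g_i(x) = a_i^T x - b_i:
  g_1((3, 2)) = -3
  g_2((3, 2)) = 0
Stationarity residual: grad f(x) + sum_i lambda_i a_i = (0, 0)
  -> stationarity OK
Primal feasibility (all g_i <= 0): OK
Dual feasibility (all lambda_i >= 0): OK
Complementary slackness (lambda_i * g_i(x) = 0 for all i): OK

Verdict: yes, KKT holds.

yes


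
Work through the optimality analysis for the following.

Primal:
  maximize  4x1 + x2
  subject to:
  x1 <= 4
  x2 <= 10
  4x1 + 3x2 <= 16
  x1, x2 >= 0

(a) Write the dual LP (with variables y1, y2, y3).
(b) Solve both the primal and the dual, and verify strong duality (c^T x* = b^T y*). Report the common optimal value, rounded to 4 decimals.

The standard primal-dual pair for 'max c^T x s.t. A x <= b, x >= 0' is:
  Dual:  min b^T y  s.t.  A^T y >= c,  y >= 0.

So the dual LP is:
  minimize  4y1 + 10y2 + 16y3
  subject to:
    y1 + 4y3 >= 4
    y2 + 3y3 >= 1
    y1, y2, y3 >= 0

Solving the primal: x* = (4, 0).
  primal value c^T x* = 16.
Solving the dual: y* = (2.6667, 0, 0.3333).
  dual value b^T y* = 16.
Strong duality: c^T x* = b^T y*. Confirmed.

16


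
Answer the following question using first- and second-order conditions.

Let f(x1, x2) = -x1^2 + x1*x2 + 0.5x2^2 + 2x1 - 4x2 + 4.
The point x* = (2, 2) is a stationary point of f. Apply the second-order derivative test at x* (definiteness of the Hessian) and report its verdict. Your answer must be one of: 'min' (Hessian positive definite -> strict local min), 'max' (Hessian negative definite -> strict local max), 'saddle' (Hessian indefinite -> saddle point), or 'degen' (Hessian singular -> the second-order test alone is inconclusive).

Compute the Hessian H = grad^2 f:
  H = [[-2, 1], [1, 1]]
Verify stationarity: grad f(x*) = H x* + g = (0, 0).
Eigenvalues of H: -2.3028, 1.3028.
Eigenvalues have mixed signs, so H is indefinite -> x* is a saddle point.

saddle


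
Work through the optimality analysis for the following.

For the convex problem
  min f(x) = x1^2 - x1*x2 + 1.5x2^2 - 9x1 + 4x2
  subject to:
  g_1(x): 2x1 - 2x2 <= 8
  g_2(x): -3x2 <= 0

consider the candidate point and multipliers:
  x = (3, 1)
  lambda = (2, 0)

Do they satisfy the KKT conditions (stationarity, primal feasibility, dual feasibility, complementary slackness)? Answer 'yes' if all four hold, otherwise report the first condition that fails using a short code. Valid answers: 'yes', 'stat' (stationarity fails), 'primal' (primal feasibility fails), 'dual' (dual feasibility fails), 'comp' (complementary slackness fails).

Gradient of f: grad f(x) = Q x + c = (-4, 4)
Constraint values g_i(x) = a_i^T x - b_i:
  g_1((3, 1)) = -4
  g_2((3, 1)) = -3
Stationarity residual: grad f(x) + sum_i lambda_i a_i = (0, 0)
  -> stationarity OK
Primal feasibility (all g_i <= 0): OK
Dual feasibility (all lambda_i >= 0): OK
Complementary slackness (lambda_i * g_i(x) = 0 for all i): FAILS

Verdict: the first failing condition is complementary_slackness -> comp.

comp


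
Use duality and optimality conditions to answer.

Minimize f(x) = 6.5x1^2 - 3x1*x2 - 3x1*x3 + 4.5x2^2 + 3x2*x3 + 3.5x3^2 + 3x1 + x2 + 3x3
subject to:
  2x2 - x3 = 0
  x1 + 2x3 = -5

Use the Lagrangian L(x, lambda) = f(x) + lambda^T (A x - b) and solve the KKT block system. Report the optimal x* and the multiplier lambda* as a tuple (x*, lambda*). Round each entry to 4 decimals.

Form the Lagrangian:
  L(x, lambda) = (1/2) x^T Q x + c^T x + lambda^T (A x - b)
Stationarity (grad_x L = 0): Q x + c + A^T lambda = 0.
Primal feasibility: A x = b.

This gives the KKT block system:
  [ Q   A^T ] [ x     ]   [-c ]
  [ A    0  ] [ lambda ] = [ b ]

Solving the linear system:
  x*      = (-1.3526, -0.9119, -1.8237)
  lambda* = (4.31, 6.3769)
  f(x*)   = 10.7219

x* = (-1.3526, -0.9119, -1.8237), lambda* = (4.31, 6.3769)


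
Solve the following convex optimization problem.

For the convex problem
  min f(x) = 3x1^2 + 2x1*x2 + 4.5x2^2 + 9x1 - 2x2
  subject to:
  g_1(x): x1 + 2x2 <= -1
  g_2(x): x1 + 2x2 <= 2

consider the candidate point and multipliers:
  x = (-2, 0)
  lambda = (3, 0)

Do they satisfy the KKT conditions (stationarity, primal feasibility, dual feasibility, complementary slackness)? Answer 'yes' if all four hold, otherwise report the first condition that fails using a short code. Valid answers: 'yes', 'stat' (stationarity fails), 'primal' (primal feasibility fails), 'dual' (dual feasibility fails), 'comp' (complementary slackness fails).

Gradient of f: grad f(x) = Q x + c = (-3, -6)
Constraint values g_i(x) = a_i^T x - b_i:
  g_1((-2, 0)) = -1
  g_2((-2, 0)) = -4
Stationarity residual: grad f(x) + sum_i lambda_i a_i = (0, 0)
  -> stationarity OK
Primal feasibility (all g_i <= 0): OK
Dual feasibility (all lambda_i >= 0): OK
Complementary slackness (lambda_i * g_i(x) = 0 for all i): FAILS

Verdict: the first failing condition is complementary_slackness -> comp.

comp


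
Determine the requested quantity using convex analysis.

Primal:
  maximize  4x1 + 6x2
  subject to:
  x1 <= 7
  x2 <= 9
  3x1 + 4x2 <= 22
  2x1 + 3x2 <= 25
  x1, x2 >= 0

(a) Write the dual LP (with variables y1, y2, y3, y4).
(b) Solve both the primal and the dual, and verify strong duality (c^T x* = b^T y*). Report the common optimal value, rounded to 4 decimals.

The standard primal-dual pair for 'max c^T x s.t. A x <= b, x >= 0' is:
  Dual:  min b^T y  s.t.  A^T y >= c,  y >= 0.

So the dual LP is:
  minimize  7y1 + 9y2 + 22y3 + 25y4
  subject to:
    y1 + 3y3 + 2y4 >= 4
    y2 + 4y3 + 3y4 >= 6
    y1, y2, y3, y4 >= 0

Solving the primal: x* = (0, 5.5).
  primal value c^T x* = 33.
Solving the dual: y* = (0, 0, 1.5, 0).
  dual value b^T y* = 33.
Strong duality: c^T x* = b^T y*. Confirmed.

33


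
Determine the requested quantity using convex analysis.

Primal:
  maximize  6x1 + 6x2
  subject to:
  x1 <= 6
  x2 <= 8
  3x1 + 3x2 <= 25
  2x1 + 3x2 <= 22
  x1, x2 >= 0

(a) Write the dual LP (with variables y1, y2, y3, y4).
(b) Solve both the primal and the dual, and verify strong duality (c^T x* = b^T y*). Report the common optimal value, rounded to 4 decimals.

The standard primal-dual pair for 'max c^T x s.t. A x <= b, x >= 0' is:
  Dual:  min b^T y  s.t.  A^T y >= c,  y >= 0.

So the dual LP is:
  minimize  6y1 + 8y2 + 25y3 + 22y4
  subject to:
    y1 + 3y3 + 2y4 >= 6
    y2 + 3y3 + 3y4 >= 6
    y1, y2, y3, y4 >= 0

Solving the primal: x* = (6, 2.3333).
  primal value c^T x* = 50.
Solving the dual: y* = (0, 0, 2, 0).
  dual value b^T y* = 50.
Strong duality: c^T x* = b^T y*. Confirmed.

50


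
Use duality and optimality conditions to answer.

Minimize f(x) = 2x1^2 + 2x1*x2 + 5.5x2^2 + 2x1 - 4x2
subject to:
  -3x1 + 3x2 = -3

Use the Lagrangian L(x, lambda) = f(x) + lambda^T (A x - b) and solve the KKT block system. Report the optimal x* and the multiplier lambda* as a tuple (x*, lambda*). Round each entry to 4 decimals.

Form the Lagrangian:
  L(x, lambda) = (1/2) x^T Q x + c^T x + lambda^T (A x - b)
Stationarity (grad_x L = 0): Q x + c + A^T lambda = 0.
Primal feasibility: A x = b.

This gives the KKT block system:
  [ Q   A^T ] [ x     ]   [-c ]
  [ A    0  ] [ lambda ] = [ b ]

Solving the linear system:
  x*      = (0.7895, -0.2105)
  lambda* = (1.5789)
  f(x*)   = 3.5789

x* = (0.7895, -0.2105), lambda* = (1.5789)


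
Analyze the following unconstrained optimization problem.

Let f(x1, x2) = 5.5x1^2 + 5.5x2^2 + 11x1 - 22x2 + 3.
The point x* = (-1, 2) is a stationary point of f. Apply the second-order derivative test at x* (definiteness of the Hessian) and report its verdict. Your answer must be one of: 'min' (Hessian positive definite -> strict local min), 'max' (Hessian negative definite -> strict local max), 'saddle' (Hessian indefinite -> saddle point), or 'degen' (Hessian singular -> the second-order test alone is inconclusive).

Compute the Hessian H = grad^2 f:
  H = [[11, 0], [0, 11]]
Verify stationarity: grad f(x*) = H x* + g = (0, 0).
Eigenvalues of H: 11, 11.
Both eigenvalues > 0, so H is positive definite -> x* is a strict local min.

min


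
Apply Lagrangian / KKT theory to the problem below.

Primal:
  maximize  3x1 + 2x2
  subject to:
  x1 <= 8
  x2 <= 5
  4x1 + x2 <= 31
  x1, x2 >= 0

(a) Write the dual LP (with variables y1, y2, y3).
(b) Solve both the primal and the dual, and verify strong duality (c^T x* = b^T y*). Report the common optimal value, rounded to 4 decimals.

The standard primal-dual pair for 'max c^T x s.t. A x <= b, x >= 0' is:
  Dual:  min b^T y  s.t.  A^T y >= c,  y >= 0.

So the dual LP is:
  minimize  8y1 + 5y2 + 31y3
  subject to:
    y1 + 4y3 >= 3
    y2 + y3 >= 2
    y1, y2, y3 >= 0

Solving the primal: x* = (6.5, 5).
  primal value c^T x* = 29.5.
Solving the dual: y* = (0, 1.25, 0.75).
  dual value b^T y* = 29.5.
Strong duality: c^T x* = b^T y*. Confirmed.

29.5


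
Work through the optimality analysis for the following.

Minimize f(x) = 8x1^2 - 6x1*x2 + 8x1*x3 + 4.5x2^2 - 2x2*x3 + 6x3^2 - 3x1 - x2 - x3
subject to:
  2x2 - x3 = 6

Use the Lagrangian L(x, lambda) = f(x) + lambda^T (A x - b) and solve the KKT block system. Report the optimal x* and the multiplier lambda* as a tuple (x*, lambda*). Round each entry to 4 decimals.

Form the Lagrangian:
  L(x, lambda) = (1/2) x^T Q x + c^T x + lambda^T (A x - b)
Stationarity (grad_x L = 0): Q x + c + A^T lambda = 0.
Primal feasibility: A x = b.

This gives the KKT block system:
  [ Q   A^T ] [ x     ]   [-c ]
  [ A    0  ] [ lambda ] = [ b ]

Solving the linear system:
  x*      = (1.6798, 2.4123, -1.1754)
  lambda* = (-6.4912)
  f(x*)   = 16.3355

x* = (1.6798, 2.4123, -1.1754), lambda* = (-6.4912)


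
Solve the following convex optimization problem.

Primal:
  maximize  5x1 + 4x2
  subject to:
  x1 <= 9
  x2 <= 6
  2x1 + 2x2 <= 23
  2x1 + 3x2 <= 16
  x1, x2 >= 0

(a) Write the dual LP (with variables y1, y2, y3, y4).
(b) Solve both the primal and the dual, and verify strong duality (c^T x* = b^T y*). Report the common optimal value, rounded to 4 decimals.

The standard primal-dual pair for 'max c^T x s.t. A x <= b, x >= 0' is:
  Dual:  min b^T y  s.t.  A^T y >= c,  y >= 0.

So the dual LP is:
  minimize  9y1 + 6y2 + 23y3 + 16y4
  subject to:
    y1 + 2y3 + 2y4 >= 5
    y2 + 2y3 + 3y4 >= 4
    y1, y2, y3, y4 >= 0

Solving the primal: x* = (8, 0).
  primal value c^T x* = 40.
Solving the dual: y* = (0, 0, 0, 2.5).
  dual value b^T y* = 40.
Strong duality: c^T x* = b^T y*. Confirmed.

40


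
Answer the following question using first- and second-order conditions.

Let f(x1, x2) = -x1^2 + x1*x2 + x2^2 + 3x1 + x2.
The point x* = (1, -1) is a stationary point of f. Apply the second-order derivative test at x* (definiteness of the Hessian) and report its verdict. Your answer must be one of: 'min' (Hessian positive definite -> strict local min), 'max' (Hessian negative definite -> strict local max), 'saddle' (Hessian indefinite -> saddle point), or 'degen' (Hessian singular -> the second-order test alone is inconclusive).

Compute the Hessian H = grad^2 f:
  H = [[-2, 1], [1, 2]]
Verify stationarity: grad f(x*) = H x* + g = (0, 0).
Eigenvalues of H: -2.2361, 2.2361.
Eigenvalues have mixed signs, so H is indefinite -> x* is a saddle point.

saddle


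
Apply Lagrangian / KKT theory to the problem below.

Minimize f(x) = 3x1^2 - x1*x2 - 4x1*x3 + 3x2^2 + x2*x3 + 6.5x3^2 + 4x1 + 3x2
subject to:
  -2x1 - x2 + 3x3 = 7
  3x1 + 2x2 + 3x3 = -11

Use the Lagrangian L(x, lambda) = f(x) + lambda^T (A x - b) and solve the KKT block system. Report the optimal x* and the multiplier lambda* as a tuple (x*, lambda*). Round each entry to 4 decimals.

Form the Lagrangian:
  L(x, lambda) = (1/2) x^T Q x + c^T x + lambda^T (A x - b)
Stationarity (grad_x L = 0): Q x + c + A^T lambda = 0.
Primal feasibility: A x = b.

This gives the KKT block system:
  [ Q   A^T ] [ x     ]   [-c ]
  [ A    0  ] [ lambda ] = [ b ]

Solving the linear system:
  x*      = (-2.527, -1.7883, 0.0526)
  lambda* = (-3.7174, 0.7164)
  f(x*)   = 9.2147

x* = (-2.527, -1.7883, 0.0526), lambda* = (-3.7174, 0.7164)


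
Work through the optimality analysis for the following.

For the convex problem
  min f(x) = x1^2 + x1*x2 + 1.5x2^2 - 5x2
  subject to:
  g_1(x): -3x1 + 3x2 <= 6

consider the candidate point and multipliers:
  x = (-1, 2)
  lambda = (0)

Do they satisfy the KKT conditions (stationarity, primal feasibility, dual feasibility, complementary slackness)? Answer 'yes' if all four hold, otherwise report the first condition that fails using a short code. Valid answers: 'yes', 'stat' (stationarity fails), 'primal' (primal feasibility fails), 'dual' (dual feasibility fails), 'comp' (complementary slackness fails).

Gradient of f: grad f(x) = Q x + c = (0, 0)
Constraint values g_i(x) = a_i^T x - b_i:
  g_1((-1, 2)) = 3
Stationarity residual: grad f(x) + sum_i lambda_i a_i = (0, 0)
  -> stationarity OK
Primal feasibility (all g_i <= 0): FAILS
Dual feasibility (all lambda_i >= 0): OK
Complementary slackness (lambda_i * g_i(x) = 0 for all i): OK

Verdict: the first failing condition is primal_feasibility -> primal.

primal


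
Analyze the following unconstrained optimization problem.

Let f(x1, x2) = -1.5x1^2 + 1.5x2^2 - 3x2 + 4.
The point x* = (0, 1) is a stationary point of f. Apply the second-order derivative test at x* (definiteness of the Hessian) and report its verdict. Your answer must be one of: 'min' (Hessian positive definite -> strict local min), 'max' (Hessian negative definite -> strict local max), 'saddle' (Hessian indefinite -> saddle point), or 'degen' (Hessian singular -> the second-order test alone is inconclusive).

Compute the Hessian H = grad^2 f:
  H = [[-3, 0], [0, 3]]
Verify stationarity: grad f(x*) = H x* + g = (0, 0).
Eigenvalues of H: -3, 3.
Eigenvalues have mixed signs, so H is indefinite -> x* is a saddle point.

saddle


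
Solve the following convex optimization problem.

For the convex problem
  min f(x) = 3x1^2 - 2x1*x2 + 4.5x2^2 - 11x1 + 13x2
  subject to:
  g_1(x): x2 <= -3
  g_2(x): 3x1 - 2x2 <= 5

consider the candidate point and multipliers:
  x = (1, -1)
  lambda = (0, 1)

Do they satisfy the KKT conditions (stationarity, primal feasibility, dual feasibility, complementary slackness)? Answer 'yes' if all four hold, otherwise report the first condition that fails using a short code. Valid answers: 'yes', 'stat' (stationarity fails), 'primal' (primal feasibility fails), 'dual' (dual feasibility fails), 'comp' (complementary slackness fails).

Gradient of f: grad f(x) = Q x + c = (-3, 2)
Constraint values g_i(x) = a_i^T x - b_i:
  g_1((1, -1)) = 2
  g_2((1, -1)) = 0
Stationarity residual: grad f(x) + sum_i lambda_i a_i = (0, 0)
  -> stationarity OK
Primal feasibility (all g_i <= 0): FAILS
Dual feasibility (all lambda_i >= 0): OK
Complementary slackness (lambda_i * g_i(x) = 0 for all i): OK

Verdict: the first failing condition is primal_feasibility -> primal.

primal


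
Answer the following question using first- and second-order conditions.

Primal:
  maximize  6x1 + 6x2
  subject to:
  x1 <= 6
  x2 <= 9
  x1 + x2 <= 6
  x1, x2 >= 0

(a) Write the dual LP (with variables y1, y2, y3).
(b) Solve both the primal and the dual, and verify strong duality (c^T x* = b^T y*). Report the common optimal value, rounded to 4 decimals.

The standard primal-dual pair for 'max c^T x s.t. A x <= b, x >= 0' is:
  Dual:  min b^T y  s.t.  A^T y >= c,  y >= 0.

So the dual LP is:
  minimize  6y1 + 9y2 + 6y3
  subject to:
    y1 + y3 >= 6
    y2 + y3 >= 6
    y1, y2, y3 >= 0

Solving the primal: x* = (0, 6).
  primal value c^T x* = 36.
Solving the dual: y* = (0, 0, 6).
  dual value b^T y* = 36.
Strong duality: c^T x* = b^T y*. Confirmed.

36


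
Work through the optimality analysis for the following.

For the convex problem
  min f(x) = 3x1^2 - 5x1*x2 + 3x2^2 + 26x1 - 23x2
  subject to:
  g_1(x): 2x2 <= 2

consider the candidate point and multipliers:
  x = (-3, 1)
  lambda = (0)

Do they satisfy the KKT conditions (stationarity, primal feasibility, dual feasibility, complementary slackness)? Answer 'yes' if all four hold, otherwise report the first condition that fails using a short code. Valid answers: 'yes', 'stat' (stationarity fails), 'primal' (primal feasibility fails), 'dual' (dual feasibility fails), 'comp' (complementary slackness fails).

Gradient of f: grad f(x) = Q x + c = (3, -2)
Constraint values g_i(x) = a_i^T x - b_i:
  g_1((-3, 1)) = 0
Stationarity residual: grad f(x) + sum_i lambda_i a_i = (3, -2)
  -> stationarity FAILS
Primal feasibility (all g_i <= 0): OK
Dual feasibility (all lambda_i >= 0): OK
Complementary slackness (lambda_i * g_i(x) = 0 for all i): OK

Verdict: the first failing condition is stationarity -> stat.

stat


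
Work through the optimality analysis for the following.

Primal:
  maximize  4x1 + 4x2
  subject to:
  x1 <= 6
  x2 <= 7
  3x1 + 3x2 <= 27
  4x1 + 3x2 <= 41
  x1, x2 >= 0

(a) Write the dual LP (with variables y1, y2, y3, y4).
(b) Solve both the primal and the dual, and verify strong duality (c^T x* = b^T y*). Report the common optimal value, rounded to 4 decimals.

The standard primal-dual pair for 'max c^T x s.t. A x <= b, x >= 0' is:
  Dual:  min b^T y  s.t.  A^T y >= c,  y >= 0.

So the dual LP is:
  minimize  6y1 + 7y2 + 27y3 + 41y4
  subject to:
    y1 + 3y3 + 4y4 >= 4
    y2 + 3y3 + 3y4 >= 4
    y1, y2, y3, y4 >= 0

Solving the primal: x* = (6, 3).
  primal value c^T x* = 36.
Solving the dual: y* = (0, 0, 1.3333, 0).
  dual value b^T y* = 36.
Strong duality: c^T x* = b^T y*. Confirmed.

36


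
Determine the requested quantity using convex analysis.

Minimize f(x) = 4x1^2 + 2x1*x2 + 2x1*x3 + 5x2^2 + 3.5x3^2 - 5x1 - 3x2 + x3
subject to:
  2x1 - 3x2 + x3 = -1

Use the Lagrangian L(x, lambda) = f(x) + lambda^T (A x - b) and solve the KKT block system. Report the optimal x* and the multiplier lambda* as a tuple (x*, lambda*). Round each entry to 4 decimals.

Form the Lagrangian:
  L(x, lambda) = (1/2) x^T Q x + c^T x + lambda^T (A x - b)
Stationarity (grad_x L = 0): Q x + c + A^T lambda = 0.
Primal feasibility: A x = b.

This gives the KKT block system:
  [ Q   A^T ] [ x     ]   [-c ]
  [ A    0  ] [ lambda ] = [ b ]

Solving the linear system:
  x*      = (0.393, 0.4707, -0.3739)
  lambda* = (0.8311)
  f(x*)   = -1.46

x* = (0.393, 0.4707, -0.3739), lambda* = (0.8311)


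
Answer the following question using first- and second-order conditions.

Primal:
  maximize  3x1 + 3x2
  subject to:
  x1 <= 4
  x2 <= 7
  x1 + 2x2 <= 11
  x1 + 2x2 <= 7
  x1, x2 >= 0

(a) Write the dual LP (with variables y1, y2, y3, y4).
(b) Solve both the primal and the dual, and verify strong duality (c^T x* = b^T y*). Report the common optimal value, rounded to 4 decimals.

The standard primal-dual pair for 'max c^T x s.t. A x <= b, x >= 0' is:
  Dual:  min b^T y  s.t.  A^T y >= c,  y >= 0.

So the dual LP is:
  minimize  4y1 + 7y2 + 11y3 + 7y4
  subject to:
    y1 + y3 + y4 >= 3
    y2 + 2y3 + 2y4 >= 3
    y1, y2, y3, y4 >= 0

Solving the primal: x* = (4, 1.5).
  primal value c^T x* = 16.5.
Solving the dual: y* = (1.5, 0, 0, 1.5).
  dual value b^T y* = 16.5.
Strong duality: c^T x* = b^T y*. Confirmed.

16.5


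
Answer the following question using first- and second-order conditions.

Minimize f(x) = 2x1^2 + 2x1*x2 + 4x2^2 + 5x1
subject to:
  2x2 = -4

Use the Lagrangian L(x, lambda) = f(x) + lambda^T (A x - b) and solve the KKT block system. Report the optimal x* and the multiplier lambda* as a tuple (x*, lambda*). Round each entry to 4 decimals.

Form the Lagrangian:
  L(x, lambda) = (1/2) x^T Q x + c^T x + lambda^T (A x - b)
Stationarity (grad_x L = 0): Q x + c + A^T lambda = 0.
Primal feasibility: A x = b.

This gives the KKT block system:
  [ Q   A^T ] [ x     ]   [-c ]
  [ A    0  ] [ lambda ] = [ b ]

Solving the linear system:
  x*      = (-0.25, -2)
  lambda* = (8.25)
  f(x*)   = 15.875

x* = (-0.25, -2), lambda* = (8.25)


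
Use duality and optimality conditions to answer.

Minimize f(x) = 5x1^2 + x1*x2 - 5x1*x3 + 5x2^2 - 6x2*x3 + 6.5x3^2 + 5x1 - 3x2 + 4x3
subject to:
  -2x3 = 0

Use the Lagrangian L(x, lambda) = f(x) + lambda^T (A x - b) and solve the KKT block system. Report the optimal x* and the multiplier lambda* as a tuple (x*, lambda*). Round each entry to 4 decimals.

Form the Lagrangian:
  L(x, lambda) = (1/2) x^T Q x + c^T x + lambda^T (A x - b)
Stationarity (grad_x L = 0): Q x + c + A^T lambda = 0.
Primal feasibility: A x = b.

This gives the KKT block system:
  [ Q   A^T ] [ x     ]   [-c ]
  [ A    0  ] [ lambda ] = [ b ]

Solving the linear system:
  x*      = (-0.5354, 0.3535, 0)
  lambda* = (2.2778)
  f(x*)   = -1.8687

x* = (-0.5354, 0.3535, 0), lambda* = (2.2778)


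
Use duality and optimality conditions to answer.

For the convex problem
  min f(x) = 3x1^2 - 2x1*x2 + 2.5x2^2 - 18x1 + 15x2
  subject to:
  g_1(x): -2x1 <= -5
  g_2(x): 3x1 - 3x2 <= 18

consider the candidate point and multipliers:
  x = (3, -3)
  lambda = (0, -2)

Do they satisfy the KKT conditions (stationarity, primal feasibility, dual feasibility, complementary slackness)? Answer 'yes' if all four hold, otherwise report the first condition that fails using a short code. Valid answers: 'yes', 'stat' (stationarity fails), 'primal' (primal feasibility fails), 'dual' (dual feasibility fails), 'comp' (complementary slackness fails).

Gradient of f: grad f(x) = Q x + c = (6, -6)
Constraint values g_i(x) = a_i^T x - b_i:
  g_1((3, -3)) = -1
  g_2((3, -3)) = 0
Stationarity residual: grad f(x) + sum_i lambda_i a_i = (0, 0)
  -> stationarity OK
Primal feasibility (all g_i <= 0): OK
Dual feasibility (all lambda_i >= 0): FAILS
Complementary slackness (lambda_i * g_i(x) = 0 for all i): OK

Verdict: the first failing condition is dual_feasibility -> dual.

dual


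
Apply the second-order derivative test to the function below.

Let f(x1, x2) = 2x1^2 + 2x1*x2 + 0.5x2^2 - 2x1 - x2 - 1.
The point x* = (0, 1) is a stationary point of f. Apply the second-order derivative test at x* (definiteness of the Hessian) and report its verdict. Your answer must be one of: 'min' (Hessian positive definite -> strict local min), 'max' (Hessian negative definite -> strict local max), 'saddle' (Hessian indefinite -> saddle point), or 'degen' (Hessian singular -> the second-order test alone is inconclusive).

Compute the Hessian H = grad^2 f:
  H = [[4, 2], [2, 1]]
Verify stationarity: grad f(x*) = H x* + g = (0, 0).
Eigenvalues of H: 0, 5.
H has a zero eigenvalue (singular; positive semidefinite but not definite), so H is neither positive definite, negative definite, nor indefinite. The second-order test alone is inconclusive -> degen.
(Indeed, f is constant along the null direction of H through x*, so x* is not a strict local extremum.)

degen


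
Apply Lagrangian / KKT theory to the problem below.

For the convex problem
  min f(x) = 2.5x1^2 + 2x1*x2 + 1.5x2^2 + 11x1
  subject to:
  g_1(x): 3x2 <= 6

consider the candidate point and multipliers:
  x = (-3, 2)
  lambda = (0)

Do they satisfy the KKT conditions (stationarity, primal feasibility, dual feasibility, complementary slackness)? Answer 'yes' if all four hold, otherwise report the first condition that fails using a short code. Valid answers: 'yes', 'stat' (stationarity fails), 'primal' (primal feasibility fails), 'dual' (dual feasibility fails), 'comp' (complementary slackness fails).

Gradient of f: grad f(x) = Q x + c = (0, 0)
Constraint values g_i(x) = a_i^T x - b_i:
  g_1((-3, 2)) = 0
Stationarity residual: grad f(x) + sum_i lambda_i a_i = (0, 0)
  -> stationarity OK
Primal feasibility (all g_i <= 0): OK
Dual feasibility (all lambda_i >= 0): OK
Complementary slackness (lambda_i * g_i(x) = 0 for all i): OK

Verdict: yes, KKT holds.

yes


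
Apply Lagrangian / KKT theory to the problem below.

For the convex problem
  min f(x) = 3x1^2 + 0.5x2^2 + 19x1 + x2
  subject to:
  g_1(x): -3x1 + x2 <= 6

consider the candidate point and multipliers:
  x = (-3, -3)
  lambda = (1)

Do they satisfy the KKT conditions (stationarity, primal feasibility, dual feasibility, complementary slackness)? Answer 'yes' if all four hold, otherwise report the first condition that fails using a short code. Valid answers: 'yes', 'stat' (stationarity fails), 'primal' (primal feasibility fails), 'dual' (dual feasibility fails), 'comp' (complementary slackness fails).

Gradient of f: grad f(x) = Q x + c = (1, -2)
Constraint values g_i(x) = a_i^T x - b_i:
  g_1((-3, -3)) = 0
Stationarity residual: grad f(x) + sum_i lambda_i a_i = (-2, -1)
  -> stationarity FAILS
Primal feasibility (all g_i <= 0): OK
Dual feasibility (all lambda_i >= 0): OK
Complementary slackness (lambda_i * g_i(x) = 0 for all i): OK

Verdict: the first failing condition is stationarity -> stat.

stat


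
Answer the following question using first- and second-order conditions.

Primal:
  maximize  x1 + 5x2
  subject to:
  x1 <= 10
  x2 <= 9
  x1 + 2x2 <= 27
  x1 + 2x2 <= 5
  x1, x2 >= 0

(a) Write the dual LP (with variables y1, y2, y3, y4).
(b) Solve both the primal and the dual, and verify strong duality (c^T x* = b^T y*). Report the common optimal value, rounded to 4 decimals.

The standard primal-dual pair for 'max c^T x s.t. A x <= b, x >= 0' is:
  Dual:  min b^T y  s.t.  A^T y >= c,  y >= 0.

So the dual LP is:
  minimize  10y1 + 9y2 + 27y3 + 5y4
  subject to:
    y1 + y3 + y4 >= 1
    y2 + 2y3 + 2y4 >= 5
    y1, y2, y3, y4 >= 0

Solving the primal: x* = (0, 2.5).
  primal value c^T x* = 12.5.
Solving the dual: y* = (0, 0, 0, 2.5).
  dual value b^T y* = 12.5.
Strong duality: c^T x* = b^T y*. Confirmed.

12.5


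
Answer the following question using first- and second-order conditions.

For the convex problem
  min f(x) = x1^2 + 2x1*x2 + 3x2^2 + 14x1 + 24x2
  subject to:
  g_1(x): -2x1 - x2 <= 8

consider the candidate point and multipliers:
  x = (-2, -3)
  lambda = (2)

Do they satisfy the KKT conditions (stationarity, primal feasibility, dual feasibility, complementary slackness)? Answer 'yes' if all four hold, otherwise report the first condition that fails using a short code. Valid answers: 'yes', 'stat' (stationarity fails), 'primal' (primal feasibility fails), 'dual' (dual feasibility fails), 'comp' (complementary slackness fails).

Gradient of f: grad f(x) = Q x + c = (4, 2)
Constraint values g_i(x) = a_i^T x - b_i:
  g_1((-2, -3)) = -1
Stationarity residual: grad f(x) + sum_i lambda_i a_i = (0, 0)
  -> stationarity OK
Primal feasibility (all g_i <= 0): OK
Dual feasibility (all lambda_i >= 0): OK
Complementary slackness (lambda_i * g_i(x) = 0 for all i): FAILS

Verdict: the first failing condition is complementary_slackness -> comp.

comp


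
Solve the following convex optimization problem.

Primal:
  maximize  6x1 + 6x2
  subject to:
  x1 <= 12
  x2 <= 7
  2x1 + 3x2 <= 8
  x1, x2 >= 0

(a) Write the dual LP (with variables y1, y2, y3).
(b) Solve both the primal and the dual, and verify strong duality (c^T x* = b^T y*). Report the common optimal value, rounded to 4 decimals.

The standard primal-dual pair for 'max c^T x s.t. A x <= b, x >= 0' is:
  Dual:  min b^T y  s.t.  A^T y >= c,  y >= 0.

So the dual LP is:
  minimize  12y1 + 7y2 + 8y3
  subject to:
    y1 + 2y3 >= 6
    y2 + 3y3 >= 6
    y1, y2, y3 >= 0

Solving the primal: x* = (4, 0).
  primal value c^T x* = 24.
Solving the dual: y* = (0, 0, 3).
  dual value b^T y* = 24.
Strong duality: c^T x* = b^T y*. Confirmed.

24


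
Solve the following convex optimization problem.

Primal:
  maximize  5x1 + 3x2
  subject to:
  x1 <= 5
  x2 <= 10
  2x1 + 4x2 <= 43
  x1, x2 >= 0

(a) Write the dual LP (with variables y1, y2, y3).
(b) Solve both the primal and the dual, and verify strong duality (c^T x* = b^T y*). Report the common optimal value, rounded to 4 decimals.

The standard primal-dual pair for 'max c^T x s.t. A x <= b, x >= 0' is:
  Dual:  min b^T y  s.t.  A^T y >= c,  y >= 0.

So the dual LP is:
  minimize  5y1 + 10y2 + 43y3
  subject to:
    y1 + 2y3 >= 5
    y2 + 4y3 >= 3
    y1, y2, y3 >= 0

Solving the primal: x* = (5, 8.25).
  primal value c^T x* = 49.75.
Solving the dual: y* = (3.5, 0, 0.75).
  dual value b^T y* = 49.75.
Strong duality: c^T x* = b^T y*. Confirmed.

49.75


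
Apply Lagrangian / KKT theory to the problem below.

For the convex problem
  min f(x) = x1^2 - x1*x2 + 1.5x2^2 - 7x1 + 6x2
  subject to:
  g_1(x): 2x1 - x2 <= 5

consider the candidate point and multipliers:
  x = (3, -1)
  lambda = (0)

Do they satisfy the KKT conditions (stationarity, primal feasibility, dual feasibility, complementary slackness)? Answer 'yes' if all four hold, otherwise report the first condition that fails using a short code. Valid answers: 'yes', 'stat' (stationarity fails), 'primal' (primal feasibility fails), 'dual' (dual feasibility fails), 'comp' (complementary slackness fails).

Gradient of f: grad f(x) = Q x + c = (0, 0)
Constraint values g_i(x) = a_i^T x - b_i:
  g_1((3, -1)) = 2
Stationarity residual: grad f(x) + sum_i lambda_i a_i = (0, 0)
  -> stationarity OK
Primal feasibility (all g_i <= 0): FAILS
Dual feasibility (all lambda_i >= 0): OK
Complementary slackness (lambda_i * g_i(x) = 0 for all i): OK

Verdict: the first failing condition is primal_feasibility -> primal.

primal


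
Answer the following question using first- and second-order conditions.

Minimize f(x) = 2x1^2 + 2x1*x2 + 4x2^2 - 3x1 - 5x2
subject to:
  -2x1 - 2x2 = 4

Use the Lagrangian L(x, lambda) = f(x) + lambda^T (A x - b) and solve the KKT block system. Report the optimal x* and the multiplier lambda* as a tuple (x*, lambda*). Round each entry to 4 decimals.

Form the Lagrangian:
  L(x, lambda) = (1/2) x^T Q x + c^T x + lambda^T (A x - b)
Stationarity (grad_x L = 0): Q x + c + A^T lambda = 0.
Primal feasibility: A x = b.

This gives the KKT block system:
  [ Q   A^T ] [ x     ]   [-c ]
  [ A    0  ] [ lambda ] = [ b ]

Solving the linear system:
  x*      = (-1.75, -0.25)
  lambda* = (-5.25)
  f(x*)   = 13.75

x* = (-1.75, -0.25), lambda* = (-5.25)


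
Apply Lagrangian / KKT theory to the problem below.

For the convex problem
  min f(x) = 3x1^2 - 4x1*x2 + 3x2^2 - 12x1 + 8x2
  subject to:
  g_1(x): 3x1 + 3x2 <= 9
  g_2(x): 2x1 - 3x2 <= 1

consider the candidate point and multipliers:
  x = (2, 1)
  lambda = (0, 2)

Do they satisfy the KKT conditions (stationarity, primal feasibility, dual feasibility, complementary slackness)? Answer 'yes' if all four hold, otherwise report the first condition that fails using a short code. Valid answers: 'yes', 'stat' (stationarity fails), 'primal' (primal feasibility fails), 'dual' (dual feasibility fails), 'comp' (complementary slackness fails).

Gradient of f: grad f(x) = Q x + c = (-4, 6)
Constraint values g_i(x) = a_i^T x - b_i:
  g_1((2, 1)) = 0
  g_2((2, 1)) = 0
Stationarity residual: grad f(x) + sum_i lambda_i a_i = (0, 0)
  -> stationarity OK
Primal feasibility (all g_i <= 0): OK
Dual feasibility (all lambda_i >= 0): OK
Complementary slackness (lambda_i * g_i(x) = 0 for all i): OK

Verdict: yes, KKT holds.

yes


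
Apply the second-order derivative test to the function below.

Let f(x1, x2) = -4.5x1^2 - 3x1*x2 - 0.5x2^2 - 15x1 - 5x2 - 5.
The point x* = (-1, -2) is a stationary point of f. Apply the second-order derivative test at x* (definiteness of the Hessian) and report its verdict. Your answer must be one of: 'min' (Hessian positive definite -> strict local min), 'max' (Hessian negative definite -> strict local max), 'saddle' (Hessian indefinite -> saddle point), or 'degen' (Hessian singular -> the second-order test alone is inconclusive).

Compute the Hessian H = grad^2 f:
  H = [[-9, -3], [-3, -1]]
Verify stationarity: grad f(x*) = H x* + g = (0, 0).
Eigenvalues of H: -10, 0.
H has a zero eigenvalue (singular; negative semidefinite but not definite), so H is neither positive definite, negative definite, nor indefinite. The second-order test alone is inconclusive -> degen.
(Indeed, f is constant along the null direction of H through x*, so x* is not a strict local extremum.)

degen


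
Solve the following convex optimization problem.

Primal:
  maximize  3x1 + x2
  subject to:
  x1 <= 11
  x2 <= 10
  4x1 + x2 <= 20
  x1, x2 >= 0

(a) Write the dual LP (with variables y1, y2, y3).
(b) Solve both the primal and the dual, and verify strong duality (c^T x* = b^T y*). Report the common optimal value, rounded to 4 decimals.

The standard primal-dual pair for 'max c^T x s.t. A x <= b, x >= 0' is:
  Dual:  min b^T y  s.t.  A^T y >= c,  y >= 0.

So the dual LP is:
  minimize  11y1 + 10y2 + 20y3
  subject to:
    y1 + 4y3 >= 3
    y2 + y3 >= 1
    y1, y2, y3 >= 0

Solving the primal: x* = (2.5, 10).
  primal value c^T x* = 17.5.
Solving the dual: y* = (0, 0.25, 0.75).
  dual value b^T y* = 17.5.
Strong duality: c^T x* = b^T y*. Confirmed.

17.5


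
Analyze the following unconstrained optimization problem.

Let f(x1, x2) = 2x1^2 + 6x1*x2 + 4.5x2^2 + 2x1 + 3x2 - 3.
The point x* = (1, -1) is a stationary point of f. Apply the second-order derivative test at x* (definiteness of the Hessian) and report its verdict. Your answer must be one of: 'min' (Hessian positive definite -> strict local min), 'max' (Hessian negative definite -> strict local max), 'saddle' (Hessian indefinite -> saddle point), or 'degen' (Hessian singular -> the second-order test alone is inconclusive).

Compute the Hessian H = grad^2 f:
  H = [[4, 6], [6, 9]]
Verify stationarity: grad f(x*) = H x* + g = (0, 0).
Eigenvalues of H: 0, 13.
H has a zero eigenvalue (singular; positive semidefinite but not definite), so H is neither positive definite, negative definite, nor indefinite. The second-order test alone is inconclusive -> degen.
(Indeed, f is constant along the null direction of H through x*, so x* is not a strict local extremum.)

degen
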